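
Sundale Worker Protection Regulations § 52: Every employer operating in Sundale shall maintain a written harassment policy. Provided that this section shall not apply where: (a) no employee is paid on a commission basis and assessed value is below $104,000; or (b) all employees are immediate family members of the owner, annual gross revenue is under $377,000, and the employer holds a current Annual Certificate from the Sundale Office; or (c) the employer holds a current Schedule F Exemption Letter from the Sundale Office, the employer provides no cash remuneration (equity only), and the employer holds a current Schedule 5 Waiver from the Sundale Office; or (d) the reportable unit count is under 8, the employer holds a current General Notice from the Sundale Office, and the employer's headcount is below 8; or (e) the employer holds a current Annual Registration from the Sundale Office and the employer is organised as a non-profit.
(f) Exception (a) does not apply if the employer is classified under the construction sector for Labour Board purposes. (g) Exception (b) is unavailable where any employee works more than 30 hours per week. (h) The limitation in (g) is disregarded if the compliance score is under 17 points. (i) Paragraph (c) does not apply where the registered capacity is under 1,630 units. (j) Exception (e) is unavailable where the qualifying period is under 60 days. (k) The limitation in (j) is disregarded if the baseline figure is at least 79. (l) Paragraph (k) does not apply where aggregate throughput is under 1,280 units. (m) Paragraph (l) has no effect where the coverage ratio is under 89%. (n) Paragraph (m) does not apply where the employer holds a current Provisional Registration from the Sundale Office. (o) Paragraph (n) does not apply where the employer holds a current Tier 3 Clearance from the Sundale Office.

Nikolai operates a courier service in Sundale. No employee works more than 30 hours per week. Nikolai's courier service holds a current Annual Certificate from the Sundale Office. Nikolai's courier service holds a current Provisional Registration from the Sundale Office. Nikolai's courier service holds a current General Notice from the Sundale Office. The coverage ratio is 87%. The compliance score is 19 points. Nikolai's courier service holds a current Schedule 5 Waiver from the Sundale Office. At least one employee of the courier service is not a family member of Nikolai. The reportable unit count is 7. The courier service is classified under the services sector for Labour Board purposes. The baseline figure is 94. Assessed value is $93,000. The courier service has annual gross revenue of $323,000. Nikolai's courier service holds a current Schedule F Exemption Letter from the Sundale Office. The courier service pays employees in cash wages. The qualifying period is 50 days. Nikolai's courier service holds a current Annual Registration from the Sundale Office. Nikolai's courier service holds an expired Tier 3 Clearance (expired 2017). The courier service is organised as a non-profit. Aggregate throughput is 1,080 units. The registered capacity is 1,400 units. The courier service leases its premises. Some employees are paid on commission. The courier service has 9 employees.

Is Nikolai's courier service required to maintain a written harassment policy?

Yes — Nikolai's courier service must maintain a written harassment policy.

Exception (a) does not apply: some employees are paid on commission.
Exception (b) fails — at least one employee is not a family member.
Exception (c) fails — employees are paid cash wages.
Exception (d) requires that the employer's headcount is below 8; but the employer's headcount is 9, not below 8, so (d) is unavailable.
Exception (e) is satisfied on its face — a current Annual Registration is held; the employer is a non-profit. But: (j) applies — the qualifying period is 50 days, under the 60 days limit. (k) is engaged (the baseline figure is 94, meeting the 79 threshold), but is itself disapplied by (l): (l) operates against (k): aggregate throughput is 1,080 units, under the 1,280 units limit. (m) is triggered (the coverage ratio is 87%, under the 89% limit), but is displaced by (n): (n) operates against (m): a current Provisional Registration is held. (o), which would lift (n), is not engaged — the Tier 3 Clearance is not current. (e) is therefore removed.
No exception is made out. Nikolai's courier service falls within the general rule.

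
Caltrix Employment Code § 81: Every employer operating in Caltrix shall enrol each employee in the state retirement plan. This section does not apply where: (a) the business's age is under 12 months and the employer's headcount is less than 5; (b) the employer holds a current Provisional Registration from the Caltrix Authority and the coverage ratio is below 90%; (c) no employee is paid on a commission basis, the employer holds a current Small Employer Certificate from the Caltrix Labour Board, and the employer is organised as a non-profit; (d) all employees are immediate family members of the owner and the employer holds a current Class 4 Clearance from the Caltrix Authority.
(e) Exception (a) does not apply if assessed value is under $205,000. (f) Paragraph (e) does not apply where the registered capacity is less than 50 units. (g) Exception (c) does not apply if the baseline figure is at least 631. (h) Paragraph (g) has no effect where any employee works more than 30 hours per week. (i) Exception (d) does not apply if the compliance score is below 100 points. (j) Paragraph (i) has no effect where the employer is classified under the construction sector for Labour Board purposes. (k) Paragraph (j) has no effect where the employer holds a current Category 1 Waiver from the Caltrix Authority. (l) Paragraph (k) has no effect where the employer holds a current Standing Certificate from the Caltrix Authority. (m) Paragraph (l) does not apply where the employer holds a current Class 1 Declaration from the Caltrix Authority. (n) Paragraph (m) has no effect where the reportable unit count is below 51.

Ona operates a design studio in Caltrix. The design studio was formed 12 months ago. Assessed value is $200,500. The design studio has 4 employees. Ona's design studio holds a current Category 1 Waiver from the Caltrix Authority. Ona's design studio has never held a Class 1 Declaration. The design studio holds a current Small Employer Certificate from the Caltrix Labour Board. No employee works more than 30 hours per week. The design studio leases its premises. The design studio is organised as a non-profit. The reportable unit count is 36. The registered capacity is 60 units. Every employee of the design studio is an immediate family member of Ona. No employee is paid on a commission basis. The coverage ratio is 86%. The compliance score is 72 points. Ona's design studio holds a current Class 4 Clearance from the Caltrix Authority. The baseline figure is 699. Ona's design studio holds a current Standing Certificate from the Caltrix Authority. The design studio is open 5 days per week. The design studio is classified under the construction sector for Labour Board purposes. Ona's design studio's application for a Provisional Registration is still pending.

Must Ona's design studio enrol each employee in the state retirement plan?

Exception (a) fails — the business's age is 12 months, not under 12 months.
Exception (b) fails — the Provisional Registration is not current.
Exception (c)'s conditions are all satisfied: no employee is paid on commission; a current Small Employer Certificate is held; the employer is a non-profit. However, paragraphs (g)–(h) must be considered: (g) operates against (c): the baseline figure is 699, meeting the 631 threshold. (h) is not engaged (no employee exceeds 30 hours/week), so (g) stands. (c) is therefore removed.
All of (d)'s requirements are met (every employee is an immediate family member; a current Class 4 Clearance is held). Under paragraphs (i)–(n): (i) applies (the compliance score is 72 points, below the 100 points limit), but is itself disapplied by (j): (j) operates against (i): the design studio is classified under the construction sector. (k) is engaged (a current Category 1 Waiver is held), but is overridden by (l): (l) operates against (k): a current Standing Certificate is held. (m), which would lift (l), does not operate here — the Class 1 Declaration is not current. (d) remains available.

No — exception (d) applies; Ona's design studio is not required to enrol each employee in the state retirement plan.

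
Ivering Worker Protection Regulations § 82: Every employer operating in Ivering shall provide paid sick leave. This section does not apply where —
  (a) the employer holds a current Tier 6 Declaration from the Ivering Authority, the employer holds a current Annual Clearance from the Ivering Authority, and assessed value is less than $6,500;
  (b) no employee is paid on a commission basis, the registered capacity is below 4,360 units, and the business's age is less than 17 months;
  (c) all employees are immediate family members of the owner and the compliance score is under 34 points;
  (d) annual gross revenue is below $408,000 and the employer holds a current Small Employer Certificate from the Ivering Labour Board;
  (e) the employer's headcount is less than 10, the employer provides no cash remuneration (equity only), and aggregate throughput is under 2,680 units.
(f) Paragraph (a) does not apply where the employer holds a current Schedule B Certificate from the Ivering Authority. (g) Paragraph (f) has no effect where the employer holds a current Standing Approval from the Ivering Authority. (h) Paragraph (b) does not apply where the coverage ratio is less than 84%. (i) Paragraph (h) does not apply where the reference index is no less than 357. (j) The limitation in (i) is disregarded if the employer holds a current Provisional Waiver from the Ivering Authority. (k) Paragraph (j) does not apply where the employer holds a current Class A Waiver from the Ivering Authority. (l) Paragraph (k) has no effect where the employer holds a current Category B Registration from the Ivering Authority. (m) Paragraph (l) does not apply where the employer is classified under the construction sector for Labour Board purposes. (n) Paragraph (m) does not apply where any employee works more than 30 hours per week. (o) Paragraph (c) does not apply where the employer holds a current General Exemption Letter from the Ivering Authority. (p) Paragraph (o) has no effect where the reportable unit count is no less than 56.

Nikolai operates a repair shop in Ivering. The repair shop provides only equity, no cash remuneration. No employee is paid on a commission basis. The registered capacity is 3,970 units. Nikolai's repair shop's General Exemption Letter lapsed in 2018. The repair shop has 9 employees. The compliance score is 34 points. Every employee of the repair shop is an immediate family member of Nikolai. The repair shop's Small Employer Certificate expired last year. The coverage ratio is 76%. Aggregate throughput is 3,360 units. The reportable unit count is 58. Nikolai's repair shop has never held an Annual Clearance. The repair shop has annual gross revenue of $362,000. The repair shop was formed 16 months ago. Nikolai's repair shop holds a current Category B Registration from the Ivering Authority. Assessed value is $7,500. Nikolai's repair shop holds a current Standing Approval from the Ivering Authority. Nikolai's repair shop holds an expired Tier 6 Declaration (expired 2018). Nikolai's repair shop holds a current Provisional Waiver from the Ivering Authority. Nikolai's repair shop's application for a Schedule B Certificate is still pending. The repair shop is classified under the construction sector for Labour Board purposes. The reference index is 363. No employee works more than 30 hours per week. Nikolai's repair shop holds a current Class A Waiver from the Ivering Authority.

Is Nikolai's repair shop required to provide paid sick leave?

No — exception (b) applies; Nikolai's repair shop is not required to provide paid sick leave.

Exception (a) requires that the employer holds a current Tier 6 Declaration from the Ivering Authority; but the Tier 6 Declaration is not current, so (a) is unavailable.
Exception (b): no employee is paid on commission; the registered capacity is 3,970 units, below the 4,360 units limit; the business's age is 16 months, less than the 17 months limit — every condition holds. Under paragraphs (h)–(n): (h) applies (the coverage ratio is 76%, less than the 84% limit), but is overridden by (i): (i) is engaged — the reference index is 363, meeting the 357 threshold. (j) would limit (i) — a current Provisional Waiver is held — but (k) sets (j) aside: (k) operates — a current Class A Waiver is held. (l) would limit (k) — a current Category B Registration is held — but (m) sets (l) aside: (m) is engaged — the repair shop is classified under the construction sector. (n), which would lift (m), is inapplicable — no employee exceeds 30 hours/week. So (b) applies.
Exception (c) does not apply: the compliance score is 34 points, not under 34 points.
Exception (d) does not apply: the Small Employer Certificate has expired.
Exception (e) does not apply: aggregate throughput is 3,360 units, not under 2,680 units.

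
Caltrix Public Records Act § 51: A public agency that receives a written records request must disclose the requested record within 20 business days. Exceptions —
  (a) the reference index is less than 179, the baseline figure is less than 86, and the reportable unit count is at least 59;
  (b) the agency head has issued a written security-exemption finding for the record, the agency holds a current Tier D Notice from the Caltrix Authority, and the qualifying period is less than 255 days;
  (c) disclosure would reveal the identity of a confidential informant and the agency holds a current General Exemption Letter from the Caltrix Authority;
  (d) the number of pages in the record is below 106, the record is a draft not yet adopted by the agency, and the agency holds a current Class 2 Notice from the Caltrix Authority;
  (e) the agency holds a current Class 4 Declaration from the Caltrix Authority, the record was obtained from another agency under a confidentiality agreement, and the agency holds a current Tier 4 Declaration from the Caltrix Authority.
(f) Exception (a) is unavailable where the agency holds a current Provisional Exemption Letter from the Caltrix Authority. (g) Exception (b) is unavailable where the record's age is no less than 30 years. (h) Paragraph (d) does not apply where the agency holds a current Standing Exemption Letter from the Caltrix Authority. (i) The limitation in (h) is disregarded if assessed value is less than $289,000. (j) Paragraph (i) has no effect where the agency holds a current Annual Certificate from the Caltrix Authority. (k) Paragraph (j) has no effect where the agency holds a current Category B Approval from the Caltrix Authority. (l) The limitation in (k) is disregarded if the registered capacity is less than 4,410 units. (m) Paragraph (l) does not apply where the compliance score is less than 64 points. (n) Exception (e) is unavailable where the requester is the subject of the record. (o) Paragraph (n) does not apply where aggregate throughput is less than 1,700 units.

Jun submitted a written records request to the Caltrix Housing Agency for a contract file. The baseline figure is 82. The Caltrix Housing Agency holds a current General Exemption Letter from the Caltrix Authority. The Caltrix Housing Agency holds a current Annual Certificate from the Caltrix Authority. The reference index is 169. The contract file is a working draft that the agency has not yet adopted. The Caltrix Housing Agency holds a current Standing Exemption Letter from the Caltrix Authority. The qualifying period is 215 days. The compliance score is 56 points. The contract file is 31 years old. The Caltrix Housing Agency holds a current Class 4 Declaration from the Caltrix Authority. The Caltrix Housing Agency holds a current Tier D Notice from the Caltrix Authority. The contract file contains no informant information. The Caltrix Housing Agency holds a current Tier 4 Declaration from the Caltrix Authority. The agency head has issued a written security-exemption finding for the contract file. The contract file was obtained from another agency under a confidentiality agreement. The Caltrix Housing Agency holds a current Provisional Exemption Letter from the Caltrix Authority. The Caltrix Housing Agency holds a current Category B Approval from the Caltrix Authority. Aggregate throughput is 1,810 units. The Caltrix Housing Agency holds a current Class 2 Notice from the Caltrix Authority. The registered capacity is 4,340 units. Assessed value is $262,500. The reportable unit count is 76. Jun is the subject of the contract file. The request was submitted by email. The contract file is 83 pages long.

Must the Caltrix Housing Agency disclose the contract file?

No — exception (d) applies; the Caltrix Housing Agency is not required to disclose the contract file.

Exception (a): the reference index is 169, less than the 179 limit; the baseline figure is 82, less than the 86 limit; the reportable unit count is 76, meeting the 59 threshold — every condition holds. But applying paragraph (f): (f) operates — a current Provisional Exemption Letter is held. So (a) is unavailable.
Exception (b): a written security-exemption finding has been issued; a current Tier D Notice is held; the qualifying period is 215 days, less than the 255 days limit — every condition holds. Turning to paragraph (g): (g) is triggered — the record's age is 31 years, meeting the 30 years threshold. So (b) is unavailable.
Exception (c) does not apply: the contract file contains no informant information.
Exception (d): the number of pages in the record is 83, below the 106 limit; the contract file is an unadopted draft; a current Class 2 Notice is held — every condition holds. As to paragraphs (h)–(m): (h) would limit (d) — a current Standing Exemption Letter is held — but (i) sets (h) aside: (i) operates against (h): assessed value is $262,500, less than the $289,000 limit. (j) would limit (i) — a current Annual Certificate is held — but (k) sets (j) aside: (k) is triggered — a current Category B Approval is held. (l) applies (the registered capacity is 4,340 units, less than the 4,410 units limit), but is itself disapplied by (m): (m) operates against (l): the compliance score is 56 points, less than the 64 points limit. So (d) applies.
Exception (e): a current Class 4 Declaration is held; the contract file was obtained under a confidentiality agreement; a current Tier 4 Declaration is held — every condition holds. But applying paragraphs (n)–(o): (n) operates against (e): Jun is the subject of the contract file. (o) is inapplicable (aggregate throughput is 1,810 units, not less than 1,700 units), so (n) stands. So (e) is unavailable.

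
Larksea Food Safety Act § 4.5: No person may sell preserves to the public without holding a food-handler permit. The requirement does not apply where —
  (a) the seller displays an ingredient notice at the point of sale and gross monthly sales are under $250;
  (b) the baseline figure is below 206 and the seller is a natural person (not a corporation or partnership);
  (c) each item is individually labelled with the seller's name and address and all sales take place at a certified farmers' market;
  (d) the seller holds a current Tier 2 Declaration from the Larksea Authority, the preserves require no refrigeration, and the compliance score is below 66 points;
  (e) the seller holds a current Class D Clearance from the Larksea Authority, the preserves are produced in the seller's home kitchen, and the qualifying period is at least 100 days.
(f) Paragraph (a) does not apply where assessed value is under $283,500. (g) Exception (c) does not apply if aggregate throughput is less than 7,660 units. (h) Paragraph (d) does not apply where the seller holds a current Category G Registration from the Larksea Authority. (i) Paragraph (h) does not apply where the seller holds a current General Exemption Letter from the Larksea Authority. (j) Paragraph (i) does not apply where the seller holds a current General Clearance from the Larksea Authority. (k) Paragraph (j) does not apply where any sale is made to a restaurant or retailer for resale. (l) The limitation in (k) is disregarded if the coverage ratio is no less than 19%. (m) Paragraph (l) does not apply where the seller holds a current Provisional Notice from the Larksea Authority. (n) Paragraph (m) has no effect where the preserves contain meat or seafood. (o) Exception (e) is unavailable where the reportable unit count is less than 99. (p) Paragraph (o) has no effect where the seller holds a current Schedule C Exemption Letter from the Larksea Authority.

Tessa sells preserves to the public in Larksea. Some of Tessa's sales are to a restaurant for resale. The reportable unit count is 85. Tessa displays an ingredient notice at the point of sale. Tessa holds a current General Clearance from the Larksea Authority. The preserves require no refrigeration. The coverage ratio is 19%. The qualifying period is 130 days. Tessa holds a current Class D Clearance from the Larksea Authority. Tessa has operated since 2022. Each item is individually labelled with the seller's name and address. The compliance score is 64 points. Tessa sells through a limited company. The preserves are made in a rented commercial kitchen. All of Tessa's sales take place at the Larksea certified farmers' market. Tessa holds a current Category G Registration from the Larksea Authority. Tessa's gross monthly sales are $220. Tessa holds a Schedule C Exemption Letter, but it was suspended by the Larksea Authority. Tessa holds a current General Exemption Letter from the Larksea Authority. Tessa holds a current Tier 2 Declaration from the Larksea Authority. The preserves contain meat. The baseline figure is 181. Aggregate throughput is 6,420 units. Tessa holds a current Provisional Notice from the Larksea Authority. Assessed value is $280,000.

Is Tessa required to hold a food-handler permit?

Yes — Tessa must hold a food-handler permit.

Exception (a)'s conditions are all satisfied: an ingredient notice is displayed; gross monthly sales are $220, under the $250 limit. However, paragraph (f) must be considered: (f) operates against (a): assessed value is $280,000, under the $283,500 limit. Exception (a) does not apply.
Exception (b) requires that the seller is a natural person (not a corporation or partnership); but the seller operates through a limited company, so (b) is unavailable.
Exception (c)'s conditions are all satisfied: items are individually labelled; all sales are at a certified farmers' market. But: (g) operates against (c): aggregate throughput is 6,420 units, less than the 7,660 units limit. Exception (c) does not apply.
All of (d)'s requirements are met (a current Tier 2 Declaration is held; the preserves are shelf-stable; the compliance score is 64 points, below the 66 points limit). But: (h) operates against (d): a current Category G Registration is held. (i) would limit (h) — a current General Exemption Letter is held — but (j) sets (i) aside: (j) is engaged — a current General Clearance is held. (k) would limit (j) — some sales are to a restaurant for resale — but (l) sets (k) aside: (l) operates — the coverage ratio is 19%, meeting the 19% threshold. (m) operates (a current Provisional Notice is held), but yields to (n): (n) applies — the preserves contain meat. So (d) is unavailable.
Exception (e) requires that the preserves are produced in the seller's home kitchen; but the preserves are made in a commercial kitchen, not a home kitchen, so (e) is unavailable.
No exception applies. The general rule governs.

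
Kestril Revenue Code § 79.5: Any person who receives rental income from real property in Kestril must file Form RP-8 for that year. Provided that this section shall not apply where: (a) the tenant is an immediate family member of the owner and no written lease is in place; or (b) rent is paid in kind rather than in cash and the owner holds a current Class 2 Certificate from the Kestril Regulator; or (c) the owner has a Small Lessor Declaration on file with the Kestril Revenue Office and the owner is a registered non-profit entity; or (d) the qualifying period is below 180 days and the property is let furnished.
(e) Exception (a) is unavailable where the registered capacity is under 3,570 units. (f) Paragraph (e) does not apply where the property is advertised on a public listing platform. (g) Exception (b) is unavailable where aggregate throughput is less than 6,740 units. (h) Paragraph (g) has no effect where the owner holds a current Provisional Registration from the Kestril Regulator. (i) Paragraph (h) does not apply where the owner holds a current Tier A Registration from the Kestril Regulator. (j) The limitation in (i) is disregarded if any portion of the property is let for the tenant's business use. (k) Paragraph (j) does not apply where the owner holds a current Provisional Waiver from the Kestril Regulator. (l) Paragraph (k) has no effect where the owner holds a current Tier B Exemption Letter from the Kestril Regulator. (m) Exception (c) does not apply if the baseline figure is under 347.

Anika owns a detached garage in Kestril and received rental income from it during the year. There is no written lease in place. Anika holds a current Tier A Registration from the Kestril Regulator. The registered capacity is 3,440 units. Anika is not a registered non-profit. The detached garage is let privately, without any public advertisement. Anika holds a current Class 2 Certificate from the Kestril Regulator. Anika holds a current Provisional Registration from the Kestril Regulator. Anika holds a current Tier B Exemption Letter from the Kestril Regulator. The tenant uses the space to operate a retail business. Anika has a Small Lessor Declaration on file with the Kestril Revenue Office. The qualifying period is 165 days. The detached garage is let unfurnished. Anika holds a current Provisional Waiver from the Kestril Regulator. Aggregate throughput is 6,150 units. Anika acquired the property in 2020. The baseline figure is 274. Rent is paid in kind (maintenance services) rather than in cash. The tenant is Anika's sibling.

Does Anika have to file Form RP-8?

No — exception (b) applies; Anika is not required to file Form RP-8.

All of (a)'s requirements are met (the tenant is an immediate family member; there is no written lease). However, paragraphs (e)–(f) must be considered: (e) operates against (a): the registered capacity is 3,440 units, under the 3,570 units limit. (f), which would lift (e), does not operate here — the property is let privately without advertisement. So (a) is unavailable.
Exception (b) is satisfied on its face — rent is paid in kind; a current Class 2 Certificate is held. Under paragraphs (g)–(l): (g) is triggered (aggregate throughput is 6,150 units, less than the 6,740 units limit), but is set aside by (h): (h) is triggered — a current Provisional Registration is held. (i) would limit (h) — a current Tier A Registration is held — but (j) sets (i) aside: (j) is engaged — the space is let for business use. (k) would limit (j) — a current Provisional Waiver is held — but (l) sets (k) aside: (l) is triggered — a current Tier B Exemption Letter is held. Exception (b) stands.
Exception (c) fails — Anika is not a registered non-profit.
Exception (d) fails — the property is let unfurnished.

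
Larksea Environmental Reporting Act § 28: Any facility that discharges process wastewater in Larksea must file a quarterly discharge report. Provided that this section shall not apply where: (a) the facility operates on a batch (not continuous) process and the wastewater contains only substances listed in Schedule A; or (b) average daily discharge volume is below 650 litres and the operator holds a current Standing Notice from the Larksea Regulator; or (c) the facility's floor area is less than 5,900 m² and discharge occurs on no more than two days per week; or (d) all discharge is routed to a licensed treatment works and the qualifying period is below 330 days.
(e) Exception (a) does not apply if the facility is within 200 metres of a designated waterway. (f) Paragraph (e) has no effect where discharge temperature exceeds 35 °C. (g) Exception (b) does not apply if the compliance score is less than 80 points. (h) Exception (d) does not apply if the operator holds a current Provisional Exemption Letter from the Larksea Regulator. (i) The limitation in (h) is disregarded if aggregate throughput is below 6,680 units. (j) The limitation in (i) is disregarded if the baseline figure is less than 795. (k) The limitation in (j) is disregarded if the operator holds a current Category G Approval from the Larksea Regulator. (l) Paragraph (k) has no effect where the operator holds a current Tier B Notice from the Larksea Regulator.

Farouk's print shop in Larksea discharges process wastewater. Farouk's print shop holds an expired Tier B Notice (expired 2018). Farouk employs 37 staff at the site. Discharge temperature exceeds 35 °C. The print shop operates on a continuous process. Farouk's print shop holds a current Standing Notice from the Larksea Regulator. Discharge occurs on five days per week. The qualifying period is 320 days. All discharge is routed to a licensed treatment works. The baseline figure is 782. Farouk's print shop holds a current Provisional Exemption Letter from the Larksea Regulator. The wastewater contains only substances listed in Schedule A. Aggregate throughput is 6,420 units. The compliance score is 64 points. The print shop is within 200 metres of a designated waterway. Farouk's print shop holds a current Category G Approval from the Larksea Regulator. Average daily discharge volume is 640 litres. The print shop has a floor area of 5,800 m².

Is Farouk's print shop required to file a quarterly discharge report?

Exception (a) requires that the facility operates on a batch (not continuous) process; but the facility operates on a continuous process, so (a) is unavailable.
Exception (b): average daily discharge volume is 640 litres, below the 650 litres limit; a current Standing Notice is held — every condition holds. Turning to paragraph (g): (g) is triggered — the compliance score is 64 points, less than the 80 points limit. So (b) is unavailable.
Exception (c) requires that discharge occurs on no more than two days per week; but discharge occurs on five days per week, so (c) is unavailable.
Exception (d) is satisfied on its face — discharge is routed to a licensed treatment works; the qualifying period is 320 days, below the 330 days limit. Applying paragraphs (h)–(l): (h) would limit (d) — a current Provisional Exemption Letter is held — but (i) sets (h) aside: (i) is triggered — aggregate throughput is 6,420 units, below the 6,680 units limit. (j) would limit (i) — the baseline figure is 782, less than the 795 limit — but (k) sets (j) aside: (k) is engaged — a current Category G Approval is held. (l), which would lift (k), does not operate here — no current Tier B Notice is held. Exception (d) stands.

No — exception (d) applies; Farouk's print shop is not required to file a quarterly discharge report.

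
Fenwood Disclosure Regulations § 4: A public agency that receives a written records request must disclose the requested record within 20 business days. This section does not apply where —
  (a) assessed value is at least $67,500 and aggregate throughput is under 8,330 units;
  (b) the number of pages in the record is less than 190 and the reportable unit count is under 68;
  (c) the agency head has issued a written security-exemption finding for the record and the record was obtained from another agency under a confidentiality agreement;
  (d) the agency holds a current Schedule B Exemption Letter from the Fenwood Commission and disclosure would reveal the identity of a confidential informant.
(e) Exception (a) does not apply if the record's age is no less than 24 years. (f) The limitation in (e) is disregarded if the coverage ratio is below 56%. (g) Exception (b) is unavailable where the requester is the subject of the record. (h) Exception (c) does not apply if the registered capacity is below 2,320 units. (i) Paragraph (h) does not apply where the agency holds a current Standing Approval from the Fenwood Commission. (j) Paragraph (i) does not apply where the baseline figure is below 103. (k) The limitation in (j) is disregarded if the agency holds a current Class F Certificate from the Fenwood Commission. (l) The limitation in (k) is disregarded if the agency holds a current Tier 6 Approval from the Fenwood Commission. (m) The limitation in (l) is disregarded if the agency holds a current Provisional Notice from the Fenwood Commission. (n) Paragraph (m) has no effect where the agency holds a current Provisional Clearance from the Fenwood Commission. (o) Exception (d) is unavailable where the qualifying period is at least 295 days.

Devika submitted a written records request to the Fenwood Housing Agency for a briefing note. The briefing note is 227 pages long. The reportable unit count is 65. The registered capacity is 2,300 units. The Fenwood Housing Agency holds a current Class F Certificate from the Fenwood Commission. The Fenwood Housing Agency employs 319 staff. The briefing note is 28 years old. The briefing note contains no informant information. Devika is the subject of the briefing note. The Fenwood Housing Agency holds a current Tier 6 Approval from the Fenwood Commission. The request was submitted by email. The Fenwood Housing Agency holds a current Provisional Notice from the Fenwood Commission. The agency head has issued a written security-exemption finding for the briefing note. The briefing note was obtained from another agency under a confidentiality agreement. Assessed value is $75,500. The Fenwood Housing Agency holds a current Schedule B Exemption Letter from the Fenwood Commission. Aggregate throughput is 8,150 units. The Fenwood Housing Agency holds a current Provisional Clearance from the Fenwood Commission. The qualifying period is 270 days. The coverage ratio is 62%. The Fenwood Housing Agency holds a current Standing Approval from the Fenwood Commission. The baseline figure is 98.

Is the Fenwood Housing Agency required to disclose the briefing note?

Yes — the Fenwood Housing Agency must disclose the briefing note.

Exception (a)'s conditions are all satisfied: assessed value is $75,500, meeting the $67,500 threshold; aggregate throughput is 8,150 units, under the 8,330 units limit. Turning to paragraphs (e)–(f): (e) operates — the record's age is 28 years, meeting the 24 years threshold. (f), which would lift (e), does not operate here — the coverage ratio is 62%, not below 56%. (a) is therefore removed.
Exception (b) requires that the number of pages in the record is less than 190; but the number of pages in the record is 227, not less than 190, so (b) is unavailable.
Exception (c)'s conditions are all satisfied: a written security-exemption finding has been issued; the briefing note was obtained under a confidentiality agreement. But: (h) operates against (c): the registered capacity is 2,300 units, below the 2,320 units limit. (i) is triggered (a current Standing Approval is held), but is set aside by (j): (j) operates against (i): the baseline figure is 98, below the 103 limit. (k) would limit (j) — a current Class F Certificate is held — but (l) sets (k) aside: (l) operates against (k): a current Tier 6 Approval is held. (m) is triggered (a current Provisional Notice is held), but yields to (n): (n) applies — a current Provisional Clearance is held. (c) is therefore removed.
Exception (d) requires that disclosure would reveal the identity of a confidential informant; but the briefing note contains no informant information, so (d) is unavailable.
No exception displaces § 4.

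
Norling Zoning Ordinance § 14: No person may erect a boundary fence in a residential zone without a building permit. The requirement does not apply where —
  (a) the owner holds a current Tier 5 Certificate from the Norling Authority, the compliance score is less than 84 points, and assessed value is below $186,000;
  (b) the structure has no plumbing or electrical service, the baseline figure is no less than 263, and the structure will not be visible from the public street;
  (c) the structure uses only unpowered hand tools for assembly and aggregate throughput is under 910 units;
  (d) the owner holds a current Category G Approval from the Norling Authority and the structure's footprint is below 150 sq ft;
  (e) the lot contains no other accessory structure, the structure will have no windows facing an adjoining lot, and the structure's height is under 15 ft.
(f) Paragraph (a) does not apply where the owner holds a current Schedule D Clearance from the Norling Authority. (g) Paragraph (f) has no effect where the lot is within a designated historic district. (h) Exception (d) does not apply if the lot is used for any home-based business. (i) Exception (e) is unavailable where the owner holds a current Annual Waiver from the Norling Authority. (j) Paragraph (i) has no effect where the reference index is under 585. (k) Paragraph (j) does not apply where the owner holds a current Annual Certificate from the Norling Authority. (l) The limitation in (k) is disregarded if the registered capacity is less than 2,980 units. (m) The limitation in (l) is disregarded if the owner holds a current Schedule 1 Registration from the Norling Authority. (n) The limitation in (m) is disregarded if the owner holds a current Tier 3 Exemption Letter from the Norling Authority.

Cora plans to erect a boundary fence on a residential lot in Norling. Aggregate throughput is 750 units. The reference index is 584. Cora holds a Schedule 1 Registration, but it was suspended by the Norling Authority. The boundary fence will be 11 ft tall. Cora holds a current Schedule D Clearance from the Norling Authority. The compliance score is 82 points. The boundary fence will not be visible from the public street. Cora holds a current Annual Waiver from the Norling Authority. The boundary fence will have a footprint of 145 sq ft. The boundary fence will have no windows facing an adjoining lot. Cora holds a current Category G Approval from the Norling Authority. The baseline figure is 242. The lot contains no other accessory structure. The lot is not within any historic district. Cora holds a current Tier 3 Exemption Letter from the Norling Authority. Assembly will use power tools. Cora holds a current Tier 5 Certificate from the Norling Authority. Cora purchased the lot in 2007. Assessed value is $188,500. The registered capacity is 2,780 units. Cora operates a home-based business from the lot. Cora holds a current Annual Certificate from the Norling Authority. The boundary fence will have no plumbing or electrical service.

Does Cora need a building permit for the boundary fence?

No — exception (e) applies; Cora does not need a building permit.

Exception (a) does not apply: assessed value is $188,500, not below $186,000.
Exception (b) does not apply: the baseline figure is 242, short of 263.
Exception (c) does not apply: assembly uses power tools.
Exception (d)'s conditions are all satisfied: a current Category G Approval is held; the structure's footprint is 145 sq ft, below the 150 sq ft limit. But: (h) is triggered — a home-based business operates on the lot. So (d) is unavailable.
Exception (e)'s conditions are all satisfied: the lot has no other accessory structure; no windows face an adjoining lot; the structure's height is 11 ft, under the 15 ft limit. Applying paragraphs (i)–(n): (i) operates (a current Annual Waiver is held), but is itself disapplied by (j): (j) is engaged — the reference index is 584, under the 585 limit. (k) applies (a current Annual Certificate is held), but is set aside by (l): (l) operates against (k): the registered capacity is 2,780 units, less than the 2,980 units limit. (m), which would lift (l), is not engaged — there is no Schedule 1 Registration in force. So (e) applies.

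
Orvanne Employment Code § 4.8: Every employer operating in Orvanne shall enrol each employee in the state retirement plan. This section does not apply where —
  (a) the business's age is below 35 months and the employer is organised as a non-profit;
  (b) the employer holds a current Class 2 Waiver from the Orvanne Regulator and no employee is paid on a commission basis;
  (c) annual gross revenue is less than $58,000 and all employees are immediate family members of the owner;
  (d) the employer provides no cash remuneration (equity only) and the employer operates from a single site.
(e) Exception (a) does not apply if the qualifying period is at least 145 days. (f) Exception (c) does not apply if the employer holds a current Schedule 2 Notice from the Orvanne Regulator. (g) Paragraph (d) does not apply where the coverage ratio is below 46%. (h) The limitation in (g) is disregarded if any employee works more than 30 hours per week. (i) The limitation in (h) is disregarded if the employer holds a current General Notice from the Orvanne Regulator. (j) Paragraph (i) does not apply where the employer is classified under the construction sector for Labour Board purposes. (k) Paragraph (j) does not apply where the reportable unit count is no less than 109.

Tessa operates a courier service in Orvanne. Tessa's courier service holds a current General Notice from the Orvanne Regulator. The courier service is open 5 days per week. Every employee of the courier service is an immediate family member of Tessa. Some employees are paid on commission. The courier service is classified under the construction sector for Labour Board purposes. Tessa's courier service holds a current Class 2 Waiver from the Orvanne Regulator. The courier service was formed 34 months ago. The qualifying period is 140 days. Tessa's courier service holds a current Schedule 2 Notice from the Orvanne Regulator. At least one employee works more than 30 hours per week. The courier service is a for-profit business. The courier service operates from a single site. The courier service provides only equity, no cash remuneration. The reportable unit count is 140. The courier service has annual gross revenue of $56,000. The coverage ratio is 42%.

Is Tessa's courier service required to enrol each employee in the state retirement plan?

Exception (a) requires that the employer is organised as a non-profit; but the employer is for-profit, so (a) is unavailable.
Exception (b) fails — some employees are paid on commission.
Exception (c)'s conditions are all satisfied: annual gross revenue is $56,000, less than the $58,000 limit; every employee is an immediate family member. But applying paragraph (f): (f) operates against (c): a current Schedule 2 Notice is held. So (c) is unavailable.
Exception (d) is satisfied on its face — remuneration is equity-only; the employer operates from a single site. But: (g) is triggered — the coverage ratio is 42%, below the 46% limit. (h) would limit (g) — at least one employee exceeds 30 hours/week — but (i) sets (h) aside: (i) operates — a current General Notice is held. (j) would limit (i) — the courier service is classified under the construction sector — but (k) sets (j) aside: (k) operates against (j): the reportable unit count is 140, meeting the 109 threshold. Exception (d) does not apply.
Every exception is unavailable, so the rule governs.

Yes — Tessa's courier service must enrol each employee in the state retirement plan.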